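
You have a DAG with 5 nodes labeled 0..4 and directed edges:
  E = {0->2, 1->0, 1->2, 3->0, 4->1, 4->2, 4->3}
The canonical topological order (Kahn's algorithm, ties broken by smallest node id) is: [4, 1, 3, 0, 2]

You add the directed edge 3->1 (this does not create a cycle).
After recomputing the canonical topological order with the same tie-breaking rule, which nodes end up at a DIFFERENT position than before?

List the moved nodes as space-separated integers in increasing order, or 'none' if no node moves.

Answer: 1 3

Derivation:
Old toposort: [4, 1, 3, 0, 2]
Added edge 3->1
Recompute Kahn (smallest-id tiebreak):
  initial in-degrees: [2, 2, 3, 1, 0]
  ready (indeg=0): [4]
  pop 4: indeg[1]->1; indeg[2]->2; indeg[3]->0 | ready=[3] | order so far=[4]
  pop 3: indeg[0]->1; indeg[1]->0 | ready=[1] | order so far=[4, 3]
  pop 1: indeg[0]->0; indeg[2]->1 | ready=[0] | order so far=[4, 3, 1]
  pop 0: indeg[2]->0 | ready=[2] | order so far=[4, 3, 1, 0]
  pop 2: no out-edges | ready=[] | order so far=[4, 3, 1, 0, 2]
New canonical toposort: [4, 3, 1, 0, 2]
Compare positions:
  Node 0: index 3 -> 3 (same)
  Node 1: index 1 -> 2 (moved)
  Node 2: index 4 -> 4 (same)
  Node 3: index 2 -> 1 (moved)
  Node 4: index 0 -> 0 (same)
Nodes that changed position: 1 3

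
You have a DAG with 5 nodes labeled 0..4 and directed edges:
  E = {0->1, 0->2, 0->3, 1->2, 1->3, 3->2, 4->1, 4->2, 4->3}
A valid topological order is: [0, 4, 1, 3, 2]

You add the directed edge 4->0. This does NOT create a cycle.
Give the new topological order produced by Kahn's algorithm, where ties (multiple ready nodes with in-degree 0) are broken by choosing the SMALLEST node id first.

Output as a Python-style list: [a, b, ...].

Answer: [4, 0, 1, 3, 2]

Derivation:
Old toposort: [0, 4, 1, 3, 2]
Added edge: 4->0
Position of 4 (1) > position of 0 (0). Must reorder: 4 must now come before 0.
Run Kahn's algorithm (break ties by smallest node id):
  initial in-degrees: [1, 2, 4, 3, 0]
  ready (indeg=0): [4]
  pop 4: indeg[0]->0; indeg[1]->1; indeg[2]->3; indeg[3]->2 | ready=[0] | order so far=[4]
  pop 0: indeg[1]->0; indeg[2]->2; indeg[3]->1 | ready=[1] | order so far=[4, 0]
  pop 1: indeg[2]->1; indeg[3]->0 | ready=[3] | order so far=[4, 0, 1]
  pop 3: indeg[2]->0 | ready=[2] | order so far=[4, 0, 1, 3]
  pop 2: no out-edges | ready=[] | order so far=[4, 0, 1, 3, 2]
  Result: [4, 0, 1, 3, 2]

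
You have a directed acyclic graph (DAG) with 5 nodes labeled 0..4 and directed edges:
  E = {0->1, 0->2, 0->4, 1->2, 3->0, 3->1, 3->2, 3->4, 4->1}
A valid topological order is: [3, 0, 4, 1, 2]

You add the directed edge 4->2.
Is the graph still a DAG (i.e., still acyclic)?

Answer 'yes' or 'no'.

Answer: yes

Derivation:
Given toposort: [3, 0, 4, 1, 2]
Position of 4: index 2; position of 2: index 4
New edge 4->2: forward
Forward edge: respects the existing order. Still a DAG, same toposort still valid.
Still a DAG? yes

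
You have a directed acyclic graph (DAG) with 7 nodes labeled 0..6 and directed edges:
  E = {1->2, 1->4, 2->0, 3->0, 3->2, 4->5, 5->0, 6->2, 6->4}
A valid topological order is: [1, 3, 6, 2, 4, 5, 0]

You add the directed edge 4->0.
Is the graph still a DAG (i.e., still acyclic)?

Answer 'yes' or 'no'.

Answer: yes

Derivation:
Given toposort: [1, 3, 6, 2, 4, 5, 0]
Position of 4: index 4; position of 0: index 6
New edge 4->0: forward
Forward edge: respects the existing order. Still a DAG, same toposort still valid.
Still a DAG? yes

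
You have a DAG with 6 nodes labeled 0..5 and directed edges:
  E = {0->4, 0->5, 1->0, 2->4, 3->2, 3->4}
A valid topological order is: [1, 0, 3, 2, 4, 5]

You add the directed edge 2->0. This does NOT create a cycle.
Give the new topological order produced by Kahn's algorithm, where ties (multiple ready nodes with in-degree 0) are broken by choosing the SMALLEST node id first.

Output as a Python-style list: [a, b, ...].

Answer: [1, 3, 2, 0, 4, 5]

Derivation:
Old toposort: [1, 0, 3, 2, 4, 5]
Added edge: 2->0
Position of 2 (3) > position of 0 (1). Must reorder: 2 must now come before 0.
Run Kahn's algorithm (break ties by smallest node id):
  initial in-degrees: [2, 0, 1, 0, 3, 1]
  ready (indeg=0): [1, 3]
  pop 1: indeg[0]->1 | ready=[3] | order so far=[1]
  pop 3: indeg[2]->0; indeg[4]->2 | ready=[2] | order so far=[1, 3]
  pop 2: indeg[0]->0; indeg[4]->1 | ready=[0] | order so far=[1, 3, 2]
  pop 0: indeg[4]->0; indeg[5]->0 | ready=[4, 5] | order so far=[1, 3, 2, 0]
  pop 4: no out-edges | ready=[5] | order so far=[1, 3, 2, 0, 4]
  pop 5: no out-edges | ready=[] | order so far=[1, 3, 2, 0, 4, 5]
  Result: [1, 3, 2, 0, 4, 5]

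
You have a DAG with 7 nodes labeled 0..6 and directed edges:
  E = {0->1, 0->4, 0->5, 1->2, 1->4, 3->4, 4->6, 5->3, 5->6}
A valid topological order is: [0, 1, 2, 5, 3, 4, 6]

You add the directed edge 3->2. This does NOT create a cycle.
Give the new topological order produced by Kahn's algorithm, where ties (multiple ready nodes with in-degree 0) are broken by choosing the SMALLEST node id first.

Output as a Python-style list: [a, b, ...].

Old toposort: [0, 1, 2, 5, 3, 4, 6]
Added edge: 3->2
Position of 3 (4) > position of 2 (2). Must reorder: 3 must now come before 2.
Run Kahn's algorithm (break ties by smallest node id):
  initial in-degrees: [0, 1, 2, 1, 3, 1, 2]
  ready (indeg=0): [0]
  pop 0: indeg[1]->0; indeg[4]->2; indeg[5]->0 | ready=[1, 5] | order so far=[0]
  pop 1: indeg[2]->1; indeg[4]->1 | ready=[5] | order so far=[0, 1]
  pop 5: indeg[3]->0; indeg[6]->1 | ready=[3] | order so far=[0, 1, 5]
  pop 3: indeg[2]->0; indeg[4]->0 | ready=[2, 4] | order so far=[0, 1, 5, 3]
  pop 2: no out-edges | ready=[4] | order so far=[0, 1, 5, 3, 2]
  pop 4: indeg[6]->0 | ready=[6] | order so far=[0, 1, 5, 3, 2, 4]
  pop 6: no out-edges | ready=[] | order so far=[0, 1, 5, 3, 2, 4, 6]
  Result: [0, 1, 5, 3, 2, 4, 6]

Answer: [0, 1, 5, 3, 2, 4, 6]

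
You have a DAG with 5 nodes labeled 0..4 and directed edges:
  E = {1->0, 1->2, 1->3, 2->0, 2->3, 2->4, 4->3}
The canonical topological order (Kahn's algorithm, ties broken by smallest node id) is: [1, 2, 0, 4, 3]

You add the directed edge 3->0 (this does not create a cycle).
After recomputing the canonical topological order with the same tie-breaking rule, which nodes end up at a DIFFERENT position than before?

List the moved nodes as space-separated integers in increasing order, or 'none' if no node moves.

Old toposort: [1, 2, 0, 4, 3]
Added edge 3->0
Recompute Kahn (smallest-id tiebreak):
  initial in-degrees: [3, 0, 1, 3, 1]
  ready (indeg=0): [1]
  pop 1: indeg[0]->2; indeg[2]->0; indeg[3]->2 | ready=[2] | order so far=[1]
  pop 2: indeg[0]->1; indeg[3]->1; indeg[4]->0 | ready=[4] | order so far=[1, 2]
  pop 4: indeg[3]->0 | ready=[3] | order so far=[1, 2, 4]
  pop 3: indeg[0]->0 | ready=[0] | order so far=[1, 2, 4, 3]
  pop 0: no out-edges | ready=[] | order so far=[1, 2, 4, 3, 0]
New canonical toposort: [1, 2, 4, 3, 0]
Compare positions:
  Node 0: index 2 -> 4 (moved)
  Node 1: index 0 -> 0 (same)
  Node 2: index 1 -> 1 (same)
  Node 3: index 4 -> 3 (moved)
  Node 4: index 3 -> 2 (moved)
Nodes that changed position: 0 3 4

Answer: 0 3 4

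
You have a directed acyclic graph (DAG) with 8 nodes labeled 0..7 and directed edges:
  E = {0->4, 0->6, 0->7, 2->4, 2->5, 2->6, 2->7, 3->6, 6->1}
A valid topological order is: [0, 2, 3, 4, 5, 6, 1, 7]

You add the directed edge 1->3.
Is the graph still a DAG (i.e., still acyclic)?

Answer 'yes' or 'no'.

Given toposort: [0, 2, 3, 4, 5, 6, 1, 7]
Position of 1: index 6; position of 3: index 2
New edge 1->3: backward (u after v in old order)
Backward edge: old toposort is now invalid. Check if this creates a cycle.
Does 3 already reach 1? Reachable from 3: [1, 3, 6]. YES -> cycle!
Still a DAG? no

Answer: no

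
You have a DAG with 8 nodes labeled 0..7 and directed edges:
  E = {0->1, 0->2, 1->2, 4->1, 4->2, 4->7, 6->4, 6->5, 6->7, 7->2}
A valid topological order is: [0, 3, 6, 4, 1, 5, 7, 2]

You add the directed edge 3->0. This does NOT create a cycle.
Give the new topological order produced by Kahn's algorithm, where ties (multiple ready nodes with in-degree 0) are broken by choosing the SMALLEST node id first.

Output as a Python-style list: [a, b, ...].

Answer: [3, 0, 6, 4, 1, 5, 7, 2]

Derivation:
Old toposort: [0, 3, 6, 4, 1, 5, 7, 2]
Added edge: 3->0
Position of 3 (1) > position of 0 (0). Must reorder: 3 must now come before 0.
Run Kahn's algorithm (break ties by smallest node id):
  initial in-degrees: [1, 2, 4, 0, 1, 1, 0, 2]
  ready (indeg=0): [3, 6]
  pop 3: indeg[0]->0 | ready=[0, 6] | order so far=[3]
  pop 0: indeg[1]->1; indeg[2]->3 | ready=[6] | order so far=[3, 0]
  pop 6: indeg[4]->0; indeg[5]->0; indeg[7]->1 | ready=[4, 5] | order so far=[3, 0, 6]
  pop 4: indeg[1]->0; indeg[2]->2; indeg[7]->0 | ready=[1, 5, 7] | order so far=[3, 0, 6, 4]
  pop 1: indeg[2]->1 | ready=[5, 7] | order so far=[3, 0, 6, 4, 1]
  pop 5: no out-edges | ready=[7] | order so far=[3, 0, 6, 4, 1, 5]
  pop 7: indeg[2]->0 | ready=[2] | order so far=[3, 0, 6, 4, 1, 5, 7]
  pop 2: no out-edges | ready=[] | order so far=[3, 0, 6, 4, 1, 5, 7, 2]
  Result: [3, 0, 6, 4, 1, 5, 7, 2]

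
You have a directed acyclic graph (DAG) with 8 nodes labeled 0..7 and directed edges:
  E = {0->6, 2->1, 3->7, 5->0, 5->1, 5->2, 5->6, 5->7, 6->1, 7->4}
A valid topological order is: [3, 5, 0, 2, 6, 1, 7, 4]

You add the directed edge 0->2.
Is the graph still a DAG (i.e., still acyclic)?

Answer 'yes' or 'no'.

Answer: yes

Derivation:
Given toposort: [3, 5, 0, 2, 6, 1, 7, 4]
Position of 0: index 2; position of 2: index 3
New edge 0->2: forward
Forward edge: respects the existing order. Still a DAG, same toposort still valid.
Still a DAG? yes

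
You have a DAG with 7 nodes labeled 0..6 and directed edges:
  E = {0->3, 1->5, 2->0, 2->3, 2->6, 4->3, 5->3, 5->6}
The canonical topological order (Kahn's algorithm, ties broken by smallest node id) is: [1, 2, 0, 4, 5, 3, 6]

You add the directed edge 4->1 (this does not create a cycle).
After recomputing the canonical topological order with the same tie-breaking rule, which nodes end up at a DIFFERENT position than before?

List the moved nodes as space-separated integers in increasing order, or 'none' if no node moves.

Answer: 0 1 2 4

Derivation:
Old toposort: [1, 2, 0, 4, 5, 3, 6]
Added edge 4->1
Recompute Kahn (smallest-id tiebreak):
  initial in-degrees: [1, 1, 0, 4, 0, 1, 2]
  ready (indeg=0): [2, 4]
  pop 2: indeg[0]->0; indeg[3]->3; indeg[6]->1 | ready=[0, 4] | order so far=[2]
  pop 0: indeg[3]->2 | ready=[4] | order so far=[2, 0]
  pop 4: indeg[1]->0; indeg[3]->1 | ready=[1] | order so far=[2, 0, 4]
  pop 1: indeg[5]->0 | ready=[5] | order so far=[2, 0, 4, 1]
  pop 5: indeg[3]->0; indeg[6]->0 | ready=[3, 6] | order so far=[2, 0, 4, 1, 5]
  pop 3: no out-edges | ready=[6] | order so far=[2, 0, 4, 1, 5, 3]
  pop 6: no out-edges | ready=[] | order so far=[2, 0, 4, 1, 5, 3, 6]
New canonical toposort: [2, 0, 4, 1, 5, 3, 6]
Compare positions:
  Node 0: index 2 -> 1 (moved)
  Node 1: index 0 -> 3 (moved)
  Node 2: index 1 -> 0 (moved)
  Node 3: index 5 -> 5 (same)
  Node 4: index 3 -> 2 (moved)
  Node 5: index 4 -> 4 (same)
  Node 6: index 6 -> 6 (same)
Nodes that changed position: 0 1 2 4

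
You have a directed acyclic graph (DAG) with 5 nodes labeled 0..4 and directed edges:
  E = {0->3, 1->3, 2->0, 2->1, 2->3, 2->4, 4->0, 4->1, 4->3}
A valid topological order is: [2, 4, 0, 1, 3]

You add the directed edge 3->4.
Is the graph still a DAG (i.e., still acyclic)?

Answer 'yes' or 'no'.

Given toposort: [2, 4, 0, 1, 3]
Position of 3: index 4; position of 4: index 1
New edge 3->4: backward (u after v in old order)
Backward edge: old toposort is now invalid. Check if this creates a cycle.
Does 4 already reach 3? Reachable from 4: [0, 1, 3, 4]. YES -> cycle!
Still a DAG? no

Answer: no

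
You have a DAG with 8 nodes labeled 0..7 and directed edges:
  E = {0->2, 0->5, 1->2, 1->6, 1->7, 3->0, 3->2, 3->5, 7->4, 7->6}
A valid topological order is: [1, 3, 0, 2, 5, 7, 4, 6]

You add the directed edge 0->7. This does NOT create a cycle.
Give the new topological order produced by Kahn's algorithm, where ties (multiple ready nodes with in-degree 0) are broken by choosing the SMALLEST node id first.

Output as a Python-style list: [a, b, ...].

Old toposort: [1, 3, 0, 2, 5, 7, 4, 6]
Added edge: 0->7
Position of 0 (2) < position of 7 (5). Old order still valid.
Run Kahn's algorithm (break ties by smallest node id):
  initial in-degrees: [1, 0, 3, 0, 1, 2, 2, 2]
  ready (indeg=0): [1, 3]
  pop 1: indeg[2]->2; indeg[6]->1; indeg[7]->1 | ready=[3] | order so far=[1]
  pop 3: indeg[0]->0; indeg[2]->1; indeg[5]->1 | ready=[0] | order so far=[1, 3]
  pop 0: indeg[2]->0; indeg[5]->0; indeg[7]->0 | ready=[2, 5, 7] | order so far=[1, 3, 0]
  pop 2: no out-edges | ready=[5, 7] | order so far=[1, 3, 0, 2]
  pop 5: no out-edges | ready=[7] | order so far=[1, 3, 0, 2, 5]
  pop 7: indeg[4]->0; indeg[6]->0 | ready=[4, 6] | order so far=[1, 3, 0, 2, 5, 7]
  pop 4: no out-edges | ready=[6] | order so far=[1, 3, 0, 2, 5, 7, 4]
  pop 6: no out-edges | ready=[] | order so far=[1, 3, 0, 2, 5, 7, 4, 6]
  Result: [1, 3, 0, 2, 5, 7, 4, 6]

Answer: [1, 3, 0, 2, 5, 7, 4, 6]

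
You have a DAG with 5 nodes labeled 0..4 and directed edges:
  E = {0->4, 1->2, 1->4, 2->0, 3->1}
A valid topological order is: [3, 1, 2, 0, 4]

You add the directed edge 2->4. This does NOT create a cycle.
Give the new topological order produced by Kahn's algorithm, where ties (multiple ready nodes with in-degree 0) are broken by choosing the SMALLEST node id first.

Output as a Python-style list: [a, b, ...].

Answer: [3, 1, 2, 0, 4]

Derivation:
Old toposort: [3, 1, 2, 0, 4]
Added edge: 2->4
Position of 2 (2) < position of 4 (4). Old order still valid.
Run Kahn's algorithm (break ties by smallest node id):
  initial in-degrees: [1, 1, 1, 0, 3]
  ready (indeg=0): [3]
  pop 3: indeg[1]->0 | ready=[1] | order so far=[3]
  pop 1: indeg[2]->0; indeg[4]->2 | ready=[2] | order so far=[3, 1]
  pop 2: indeg[0]->0; indeg[4]->1 | ready=[0] | order so far=[3, 1, 2]
  pop 0: indeg[4]->0 | ready=[4] | order so far=[3, 1, 2, 0]
  pop 4: no out-edges | ready=[] | order so far=[3, 1, 2, 0, 4]
  Result: [3, 1, 2, 0, 4]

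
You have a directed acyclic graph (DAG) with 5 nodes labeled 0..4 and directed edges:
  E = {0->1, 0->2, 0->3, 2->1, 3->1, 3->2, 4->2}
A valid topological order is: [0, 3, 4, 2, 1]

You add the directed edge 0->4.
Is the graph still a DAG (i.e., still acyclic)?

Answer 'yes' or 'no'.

Answer: yes

Derivation:
Given toposort: [0, 3, 4, 2, 1]
Position of 0: index 0; position of 4: index 2
New edge 0->4: forward
Forward edge: respects the existing order. Still a DAG, same toposort still valid.
Still a DAG? yes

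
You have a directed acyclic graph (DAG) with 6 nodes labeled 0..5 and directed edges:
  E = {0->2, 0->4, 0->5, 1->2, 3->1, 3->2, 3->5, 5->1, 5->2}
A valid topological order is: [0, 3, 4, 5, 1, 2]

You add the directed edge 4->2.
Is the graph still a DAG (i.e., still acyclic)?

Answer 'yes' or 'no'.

Answer: yes

Derivation:
Given toposort: [0, 3, 4, 5, 1, 2]
Position of 4: index 2; position of 2: index 5
New edge 4->2: forward
Forward edge: respects the existing order. Still a DAG, same toposort still valid.
Still a DAG? yes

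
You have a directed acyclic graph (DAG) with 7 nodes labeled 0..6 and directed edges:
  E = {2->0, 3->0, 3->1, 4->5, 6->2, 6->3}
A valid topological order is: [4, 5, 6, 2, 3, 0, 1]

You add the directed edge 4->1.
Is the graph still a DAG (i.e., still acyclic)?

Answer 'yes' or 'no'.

Answer: yes

Derivation:
Given toposort: [4, 5, 6, 2, 3, 0, 1]
Position of 4: index 0; position of 1: index 6
New edge 4->1: forward
Forward edge: respects the existing order. Still a DAG, same toposort still valid.
Still a DAG? yes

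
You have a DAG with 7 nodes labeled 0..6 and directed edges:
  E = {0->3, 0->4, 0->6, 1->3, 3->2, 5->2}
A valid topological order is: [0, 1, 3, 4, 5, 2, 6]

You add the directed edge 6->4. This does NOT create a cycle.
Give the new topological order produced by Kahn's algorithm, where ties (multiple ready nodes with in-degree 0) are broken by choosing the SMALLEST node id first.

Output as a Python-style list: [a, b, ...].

Answer: [0, 1, 3, 5, 2, 6, 4]

Derivation:
Old toposort: [0, 1, 3, 4, 5, 2, 6]
Added edge: 6->4
Position of 6 (6) > position of 4 (3). Must reorder: 6 must now come before 4.
Run Kahn's algorithm (break ties by smallest node id):
  initial in-degrees: [0, 0, 2, 2, 2, 0, 1]
  ready (indeg=0): [0, 1, 5]
  pop 0: indeg[3]->1; indeg[4]->1; indeg[6]->0 | ready=[1, 5, 6] | order so far=[0]
  pop 1: indeg[3]->0 | ready=[3, 5, 6] | order so far=[0, 1]
  pop 3: indeg[2]->1 | ready=[5, 6] | order so far=[0, 1, 3]
  pop 5: indeg[2]->0 | ready=[2, 6] | order so far=[0, 1, 3, 5]
  pop 2: no out-edges | ready=[6] | order so far=[0, 1, 3, 5, 2]
  pop 6: indeg[4]->0 | ready=[4] | order so far=[0, 1, 3, 5, 2, 6]
  pop 4: no out-edges | ready=[] | order so far=[0, 1, 3, 5, 2, 6, 4]
  Result: [0, 1, 3, 5, 2, 6, 4]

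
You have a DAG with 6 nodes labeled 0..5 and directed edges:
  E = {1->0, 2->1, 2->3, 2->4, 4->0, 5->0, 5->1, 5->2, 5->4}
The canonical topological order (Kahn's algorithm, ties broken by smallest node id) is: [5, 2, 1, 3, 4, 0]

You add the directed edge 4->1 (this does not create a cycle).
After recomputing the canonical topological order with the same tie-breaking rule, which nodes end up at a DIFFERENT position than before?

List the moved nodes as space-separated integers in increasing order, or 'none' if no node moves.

Old toposort: [5, 2, 1, 3, 4, 0]
Added edge 4->1
Recompute Kahn (smallest-id tiebreak):
  initial in-degrees: [3, 3, 1, 1, 2, 0]
  ready (indeg=0): [5]
  pop 5: indeg[0]->2; indeg[1]->2; indeg[2]->0; indeg[4]->1 | ready=[2] | order so far=[5]
  pop 2: indeg[1]->1; indeg[3]->0; indeg[4]->0 | ready=[3, 4] | order so far=[5, 2]
  pop 3: no out-edges | ready=[4] | order so far=[5, 2, 3]
  pop 4: indeg[0]->1; indeg[1]->0 | ready=[1] | order so far=[5, 2, 3, 4]
  pop 1: indeg[0]->0 | ready=[0] | order so far=[5, 2, 3, 4, 1]
  pop 0: no out-edges | ready=[] | order so far=[5, 2, 3, 4, 1, 0]
New canonical toposort: [5, 2, 3, 4, 1, 0]
Compare positions:
  Node 0: index 5 -> 5 (same)
  Node 1: index 2 -> 4 (moved)
  Node 2: index 1 -> 1 (same)
  Node 3: index 3 -> 2 (moved)
  Node 4: index 4 -> 3 (moved)
  Node 5: index 0 -> 0 (same)
Nodes that changed position: 1 3 4

Answer: 1 3 4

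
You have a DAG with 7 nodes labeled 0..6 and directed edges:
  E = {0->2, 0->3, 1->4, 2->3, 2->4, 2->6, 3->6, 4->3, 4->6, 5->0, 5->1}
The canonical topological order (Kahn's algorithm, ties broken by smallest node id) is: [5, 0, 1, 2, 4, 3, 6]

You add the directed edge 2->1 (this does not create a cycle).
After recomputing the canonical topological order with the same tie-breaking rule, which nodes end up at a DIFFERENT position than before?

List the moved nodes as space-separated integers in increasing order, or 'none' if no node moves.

Answer: 1 2

Derivation:
Old toposort: [5, 0, 1, 2, 4, 3, 6]
Added edge 2->1
Recompute Kahn (smallest-id tiebreak):
  initial in-degrees: [1, 2, 1, 3, 2, 0, 3]
  ready (indeg=0): [5]
  pop 5: indeg[0]->0; indeg[1]->1 | ready=[0] | order so far=[5]
  pop 0: indeg[2]->0; indeg[3]->2 | ready=[2] | order so far=[5, 0]
  pop 2: indeg[1]->0; indeg[3]->1; indeg[4]->1; indeg[6]->2 | ready=[1] | order so far=[5, 0, 2]
  pop 1: indeg[4]->0 | ready=[4] | order so far=[5, 0, 2, 1]
  pop 4: indeg[3]->0; indeg[6]->1 | ready=[3] | order so far=[5, 0, 2, 1, 4]
  pop 3: indeg[6]->0 | ready=[6] | order so far=[5, 0, 2, 1, 4, 3]
  pop 6: no out-edges | ready=[] | order so far=[5, 0, 2, 1, 4, 3, 6]
New canonical toposort: [5, 0, 2, 1, 4, 3, 6]
Compare positions:
  Node 0: index 1 -> 1 (same)
  Node 1: index 2 -> 3 (moved)
  Node 2: index 3 -> 2 (moved)
  Node 3: index 5 -> 5 (same)
  Node 4: index 4 -> 4 (same)
  Node 5: index 0 -> 0 (same)
  Node 6: index 6 -> 6 (same)
Nodes that changed position: 1 2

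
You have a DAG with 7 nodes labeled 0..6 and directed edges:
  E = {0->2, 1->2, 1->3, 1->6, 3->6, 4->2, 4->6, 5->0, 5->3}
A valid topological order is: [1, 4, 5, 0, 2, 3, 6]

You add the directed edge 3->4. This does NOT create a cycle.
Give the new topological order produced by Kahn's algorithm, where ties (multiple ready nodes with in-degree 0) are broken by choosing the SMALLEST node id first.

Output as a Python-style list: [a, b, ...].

Old toposort: [1, 4, 5, 0, 2, 3, 6]
Added edge: 3->4
Position of 3 (5) > position of 4 (1). Must reorder: 3 must now come before 4.
Run Kahn's algorithm (break ties by smallest node id):
  initial in-degrees: [1, 0, 3, 2, 1, 0, 3]
  ready (indeg=0): [1, 5]
  pop 1: indeg[2]->2; indeg[3]->1; indeg[6]->2 | ready=[5] | order so far=[1]
  pop 5: indeg[0]->0; indeg[3]->0 | ready=[0, 3] | order so far=[1, 5]
  pop 0: indeg[2]->1 | ready=[3] | order so far=[1, 5, 0]
  pop 3: indeg[4]->0; indeg[6]->1 | ready=[4] | order so far=[1, 5, 0, 3]
  pop 4: indeg[2]->0; indeg[6]->0 | ready=[2, 6] | order so far=[1, 5, 0, 3, 4]
  pop 2: no out-edges | ready=[6] | order so far=[1, 5, 0, 3, 4, 2]
  pop 6: no out-edges | ready=[] | order so far=[1, 5, 0, 3, 4, 2, 6]
  Result: [1, 5, 0, 3, 4, 2, 6]

Answer: [1, 5, 0, 3, 4, 2, 6]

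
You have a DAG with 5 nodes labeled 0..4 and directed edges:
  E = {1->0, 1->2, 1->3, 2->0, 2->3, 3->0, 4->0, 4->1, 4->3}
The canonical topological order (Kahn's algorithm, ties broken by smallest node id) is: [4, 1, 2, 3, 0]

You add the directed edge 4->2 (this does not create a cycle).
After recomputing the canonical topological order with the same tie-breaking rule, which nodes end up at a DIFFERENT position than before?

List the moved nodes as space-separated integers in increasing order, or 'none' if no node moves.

Old toposort: [4, 1, 2, 3, 0]
Added edge 4->2
Recompute Kahn (smallest-id tiebreak):
  initial in-degrees: [4, 1, 2, 3, 0]
  ready (indeg=0): [4]
  pop 4: indeg[0]->3; indeg[1]->0; indeg[2]->1; indeg[3]->2 | ready=[1] | order so far=[4]
  pop 1: indeg[0]->2; indeg[2]->0; indeg[3]->1 | ready=[2] | order so far=[4, 1]
  pop 2: indeg[0]->1; indeg[3]->0 | ready=[3] | order so far=[4, 1, 2]
  pop 3: indeg[0]->0 | ready=[0] | order so far=[4, 1, 2, 3]
  pop 0: no out-edges | ready=[] | order so far=[4, 1, 2, 3, 0]
New canonical toposort: [4, 1, 2, 3, 0]
Compare positions:
  Node 0: index 4 -> 4 (same)
  Node 1: index 1 -> 1 (same)
  Node 2: index 2 -> 2 (same)
  Node 3: index 3 -> 3 (same)
  Node 4: index 0 -> 0 (same)
Nodes that changed position: none

Answer: none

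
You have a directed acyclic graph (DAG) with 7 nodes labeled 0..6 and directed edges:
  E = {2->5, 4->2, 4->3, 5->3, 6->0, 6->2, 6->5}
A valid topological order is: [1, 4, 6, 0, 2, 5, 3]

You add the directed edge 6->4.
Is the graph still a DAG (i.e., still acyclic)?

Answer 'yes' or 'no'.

Answer: yes

Derivation:
Given toposort: [1, 4, 6, 0, 2, 5, 3]
Position of 6: index 2; position of 4: index 1
New edge 6->4: backward (u after v in old order)
Backward edge: old toposort is now invalid. Check if this creates a cycle.
Does 4 already reach 6? Reachable from 4: [2, 3, 4, 5]. NO -> still a DAG (reorder needed).
Still a DAG? yes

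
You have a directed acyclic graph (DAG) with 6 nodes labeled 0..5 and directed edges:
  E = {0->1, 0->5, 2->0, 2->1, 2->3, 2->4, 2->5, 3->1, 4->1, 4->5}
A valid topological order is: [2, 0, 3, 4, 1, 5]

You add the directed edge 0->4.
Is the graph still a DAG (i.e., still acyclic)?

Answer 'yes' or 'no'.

Given toposort: [2, 0, 3, 4, 1, 5]
Position of 0: index 1; position of 4: index 3
New edge 0->4: forward
Forward edge: respects the existing order. Still a DAG, same toposort still valid.
Still a DAG? yes

Answer: yes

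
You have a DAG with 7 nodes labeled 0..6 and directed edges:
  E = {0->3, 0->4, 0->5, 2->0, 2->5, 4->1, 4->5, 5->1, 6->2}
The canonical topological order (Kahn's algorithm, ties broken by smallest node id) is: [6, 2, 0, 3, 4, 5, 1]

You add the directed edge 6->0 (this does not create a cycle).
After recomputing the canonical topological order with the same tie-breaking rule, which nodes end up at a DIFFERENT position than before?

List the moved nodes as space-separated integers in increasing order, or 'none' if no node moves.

Answer: none

Derivation:
Old toposort: [6, 2, 0, 3, 4, 5, 1]
Added edge 6->0
Recompute Kahn (smallest-id tiebreak):
  initial in-degrees: [2, 2, 1, 1, 1, 3, 0]
  ready (indeg=0): [6]
  pop 6: indeg[0]->1; indeg[2]->0 | ready=[2] | order so far=[6]
  pop 2: indeg[0]->0; indeg[5]->2 | ready=[0] | order so far=[6, 2]
  pop 0: indeg[3]->0; indeg[4]->0; indeg[5]->1 | ready=[3, 4] | order so far=[6, 2, 0]
  pop 3: no out-edges | ready=[4] | order so far=[6, 2, 0, 3]
  pop 4: indeg[1]->1; indeg[5]->0 | ready=[5] | order so far=[6, 2, 0, 3, 4]
  pop 5: indeg[1]->0 | ready=[1] | order so far=[6, 2, 0, 3, 4, 5]
  pop 1: no out-edges | ready=[] | order so far=[6, 2, 0, 3, 4, 5, 1]
New canonical toposort: [6, 2, 0, 3, 4, 5, 1]
Compare positions:
  Node 0: index 2 -> 2 (same)
  Node 1: index 6 -> 6 (same)
  Node 2: index 1 -> 1 (same)
  Node 3: index 3 -> 3 (same)
  Node 4: index 4 -> 4 (same)
  Node 5: index 5 -> 5 (same)
  Node 6: index 0 -> 0 (same)
Nodes that changed position: none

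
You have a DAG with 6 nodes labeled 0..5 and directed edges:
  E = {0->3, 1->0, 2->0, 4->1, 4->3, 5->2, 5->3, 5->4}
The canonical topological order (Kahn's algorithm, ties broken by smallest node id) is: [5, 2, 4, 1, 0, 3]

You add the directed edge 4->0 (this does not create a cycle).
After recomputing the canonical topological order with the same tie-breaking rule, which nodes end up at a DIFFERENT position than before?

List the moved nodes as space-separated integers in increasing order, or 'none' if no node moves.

Old toposort: [5, 2, 4, 1, 0, 3]
Added edge 4->0
Recompute Kahn (smallest-id tiebreak):
  initial in-degrees: [3, 1, 1, 3, 1, 0]
  ready (indeg=0): [5]
  pop 5: indeg[2]->0; indeg[3]->2; indeg[4]->0 | ready=[2, 4] | order so far=[5]
  pop 2: indeg[0]->2 | ready=[4] | order so far=[5, 2]
  pop 4: indeg[0]->1; indeg[1]->0; indeg[3]->1 | ready=[1] | order so far=[5, 2, 4]
  pop 1: indeg[0]->0 | ready=[0] | order so far=[5, 2, 4, 1]
  pop 0: indeg[3]->0 | ready=[3] | order so far=[5, 2, 4, 1, 0]
  pop 3: no out-edges | ready=[] | order so far=[5, 2, 4, 1, 0, 3]
New canonical toposort: [5, 2, 4, 1, 0, 3]
Compare positions:
  Node 0: index 4 -> 4 (same)
  Node 1: index 3 -> 3 (same)
  Node 2: index 1 -> 1 (same)
  Node 3: index 5 -> 5 (same)
  Node 4: index 2 -> 2 (same)
  Node 5: index 0 -> 0 (same)
Nodes that changed position: none

Answer: none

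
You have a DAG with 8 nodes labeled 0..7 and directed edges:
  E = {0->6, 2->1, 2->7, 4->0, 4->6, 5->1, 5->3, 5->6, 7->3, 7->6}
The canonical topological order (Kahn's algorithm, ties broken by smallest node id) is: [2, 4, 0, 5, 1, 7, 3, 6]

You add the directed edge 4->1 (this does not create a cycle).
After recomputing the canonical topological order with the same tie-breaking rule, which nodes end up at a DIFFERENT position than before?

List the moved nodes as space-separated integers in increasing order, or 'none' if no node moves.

Answer: none

Derivation:
Old toposort: [2, 4, 0, 5, 1, 7, 3, 6]
Added edge 4->1
Recompute Kahn (smallest-id tiebreak):
  initial in-degrees: [1, 3, 0, 2, 0, 0, 4, 1]
  ready (indeg=0): [2, 4, 5]
  pop 2: indeg[1]->2; indeg[7]->0 | ready=[4, 5, 7] | order so far=[2]
  pop 4: indeg[0]->0; indeg[1]->1; indeg[6]->3 | ready=[0, 5, 7] | order so far=[2, 4]
  pop 0: indeg[6]->2 | ready=[5, 7] | order so far=[2, 4, 0]
  pop 5: indeg[1]->0; indeg[3]->1; indeg[6]->1 | ready=[1, 7] | order so far=[2, 4, 0, 5]
  pop 1: no out-edges | ready=[7] | order so far=[2, 4, 0, 5, 1]
  pop 7: indeg[3]->0; indeg[6]->0 | ready=[3, 6] | order so far=[2, 4, 0, 5, 1, 7]
  pop 3: no out-edges | ready=[6] | order so far=[2, 4, 0, 5, 1, 7, 3]
  pop 6: no out-edges | ready=[] | order so far=[2, 4, 0, 5, 1, 7, 3, 6]
New canonical toposort: [2, 4, 0, 5, 1, 7, 3, 6]
Compare positions:
  Node 0: index 2 -> 2 (same)
  Node 1: index 4 -> 4 (same)
  Node 2: index 0 -> 0 (same)
  Node 3: index 6 -> 6 (same)
  Node 4: index 1 -> 1 (same)
  Node 5: index 3 -> 3 (same)
  Node 6: index 7 -> 7 (same)
  Node 7: index 5 -> 5 (same)
Nodes that changed position: none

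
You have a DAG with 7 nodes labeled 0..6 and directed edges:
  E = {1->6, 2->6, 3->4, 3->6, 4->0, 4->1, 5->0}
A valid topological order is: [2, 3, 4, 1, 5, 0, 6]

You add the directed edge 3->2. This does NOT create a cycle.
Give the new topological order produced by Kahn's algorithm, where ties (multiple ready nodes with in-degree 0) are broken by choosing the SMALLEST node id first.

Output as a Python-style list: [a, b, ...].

Old toposort: [2, 3, 4, 1, 5, 0, 6]
Added edge: 3->2
Position of 3 (1) > position of 2 (0). Must reorder: 3 must now come before 2.
Run Kahn's algorithm (break ties by smallest node id):
  initial in-degrees: [2, 1, 1, 0, 1, 0, 3]
  ready (indeg=0): [3, 5]
  pop 3: indeg[2]->0; indeg[4]->0; indeg[6]->2 | ready=[2, 4, 5] | order so far=[3]
  pop 2: indeg[6]->1 | ready=[4, 5] | order so far=[3, 2]
  pop 4: indeg[0]->1; indeg[1]->0 | ready=[1, 5] | order so far=[3, 2, 4]
  pop 1: indeg[6]->0 | ready=[5, 6] | order so far=[3, 2, 4, 1]
  pop 5: indeg[0]->0 | ready=[0, 6] | order so far=[3, 2, 4, 1, 5]
  pop 0: no out-edges | ready=[6] | order so far=[3, 2, 4, 1, 5, 0]
  pop 6: no out-edges | ready=[] | order so far=[3, 2, 4, 1, 5, 0, 6]
  Result: [3, 2, 4, 1, 5, 0, 6]

Answer: [3, 2, 4, 1, 5, 0, 6]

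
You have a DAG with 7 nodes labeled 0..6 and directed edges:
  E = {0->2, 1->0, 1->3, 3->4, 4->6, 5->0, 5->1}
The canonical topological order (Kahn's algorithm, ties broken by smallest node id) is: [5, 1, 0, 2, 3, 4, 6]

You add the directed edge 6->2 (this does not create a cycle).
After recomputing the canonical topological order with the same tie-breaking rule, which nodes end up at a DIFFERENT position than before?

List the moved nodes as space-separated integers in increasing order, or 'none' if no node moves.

Answer: 2 3 4 6

Derivation:
Old toposort: [5, 1, 0, 2, 3, 4, 6]
Added edge 6->2
Recompute Kahn (smallest-id tiebreak):
  initial in-degrees: [2, 1, 2, 1, 1, 0, 1]
  ready (indeg=0): [5]
  pop 5: indeg[0]->1; indeg[1]->0 | ready=[1] | order so far=[5]
  pop 1: indeg[0]->0; indeg[3]->0 | ready=[0, 3] | order so far=[5, 1]
  pop 0: indeg[2]->1 | ready=[3] | order so far=[5, 1, 0]
  pop 3: indeg[4]->0 | ready=[4] | order so far=[5, 1, 0, 3]
  pop 4: indeg[6]->0 | ready=[6] | order so far=[5, 1, 0, 3, 4]
  pop 6: indeg[2]->0 | ready=[2] | order so far=[5, 1, 0, 3, 4, 6]
  pop 2: no out-edges | ready=[] | order so far=[5, 1, 0, 3, 4, 6, 2]
New canonical toposort: [5, 1, 0, 3, 4, 6, 2]
Compare positions:
  Node 0: index 2 -> 2 (same)
  Node 1: index 1 -> 1 (same)
  Node 2: index 3 -> 6 (moved)
  Node 3: index 4 -> 3 (moved)
  Node 4: index 5 -> 4 (moved)
  Node 5: index 0 -> 0 (same)
  Node 6: index 6 -> 5 (moved)
Nodes that changed position: 2 3 4 6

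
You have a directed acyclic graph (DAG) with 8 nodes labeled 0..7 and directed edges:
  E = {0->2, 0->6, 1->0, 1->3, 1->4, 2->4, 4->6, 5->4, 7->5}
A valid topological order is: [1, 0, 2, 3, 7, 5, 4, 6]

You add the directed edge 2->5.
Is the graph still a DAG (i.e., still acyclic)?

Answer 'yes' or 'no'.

Given toposort: [1, 0, 2, 3, 7, 5, 4, 6]
Position of 2: index 2; position of 5: index 5
New edge 2->5: forward
Forward edge: respects the existing order. Still a DAG, same toposort still valid.
Still a DAG? yes

Answer: yes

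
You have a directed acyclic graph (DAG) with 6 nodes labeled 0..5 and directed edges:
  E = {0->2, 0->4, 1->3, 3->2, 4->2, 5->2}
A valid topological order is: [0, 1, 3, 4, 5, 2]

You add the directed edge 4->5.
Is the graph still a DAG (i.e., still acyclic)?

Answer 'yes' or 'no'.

Given toposort: [0, 1, 3, 4, 5, 2]
Position of 4: index 3; position of 5: index 4
New edge 4->5: forward
Forward edge: respects the existing order. Still a DAG, same toposort still valid.
Still a DAG? yes

Answer: yes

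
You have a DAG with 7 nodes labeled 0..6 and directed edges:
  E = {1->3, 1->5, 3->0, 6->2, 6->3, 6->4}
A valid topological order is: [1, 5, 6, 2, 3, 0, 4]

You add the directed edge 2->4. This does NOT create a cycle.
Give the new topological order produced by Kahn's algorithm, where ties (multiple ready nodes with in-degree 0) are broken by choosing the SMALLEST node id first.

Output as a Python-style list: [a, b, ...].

Answer: [1, 5, 6, 2, 3, 0, 4]

Derivation:
Old toposort: [1, 5, 6, 2, 3, 0, 4]
Added edge: 2->4
Position of 2 (3) < position of 4 (6). Old order still valid.
Run Kahn's algorithm (break ties by smallest node id):
  initial in-degrees: [1, 0, 1, 2, 2, 1, 0]
  ready (indeg=0): [1, 6]
  pop 1: indeg[3]->1; indeg[5]->0 | ready=[5, 6] | order so far=[1]
  pop 5: no out-edges | ready=[6] | order so far=[1, 5]
  pop 6: indeg[2]->0; indeg[3]->0; indeg[4]->1 | ready=[2, 3] | order so far=[1, 5, 6]
  pop 2: indeg[4]->0 | ready=[3, 4] | order so far=[1, 5, 6, 2]
  pop 3: indeg[0]->0 | ready=[0, 4] | order so far=[1, 5, 6, 2, 3]
  pop 0: no out-edges | ready=[4] | order so far=[1, 5, 6, 2, 3, 0]
  pop 4: no out-edges | ready=[] | order so far=[1, 5, 6, 2, 3, 0, 4]
  Result: [1, 5, 6, 2, 3, 0, 4]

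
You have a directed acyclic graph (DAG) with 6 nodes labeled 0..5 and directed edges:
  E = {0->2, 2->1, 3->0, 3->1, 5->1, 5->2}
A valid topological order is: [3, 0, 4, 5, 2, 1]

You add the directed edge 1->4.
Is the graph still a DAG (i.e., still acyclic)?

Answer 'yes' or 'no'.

Given toposort: [3, 0, 4, 5, 2, 1]
Position of 1: index 5; position of 4: index 2
New edge 1->4: backward (u after v in old order)
Backward edge: old toposort is now invalid. Check if this creates a cycle.
Does 4 already reach 1? Reachable from 4: [4]. NO -> still a DAG (reorder needed).
Still a DAG? yes

Answer: yes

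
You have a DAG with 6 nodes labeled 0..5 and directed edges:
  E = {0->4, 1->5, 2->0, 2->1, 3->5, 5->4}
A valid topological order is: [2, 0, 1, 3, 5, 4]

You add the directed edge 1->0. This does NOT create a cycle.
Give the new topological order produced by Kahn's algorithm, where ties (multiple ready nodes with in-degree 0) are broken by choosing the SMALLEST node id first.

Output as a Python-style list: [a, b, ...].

Answer: [2, 1, 0, 3, 5, 4]

Derivation:
Old toposort: [2, 0, 1, 3, 5, 4]
Added edge: 1->0
Position of 1 (2) > position of 0 (1). Must reorder: 1 must now come before 0.
Run Kahn's algorithm (break ties by smallest node id):
  initial in-degrees: [2, 1, 0, 0, 2, 2]
  ready (indeg=0): [2, 3]
  pop 2: indeg[0]->1; indeg[1]->0 | ready=[1, 3] | order so far=[2]
  pop 1: indeg[0]->0; indeg[5]->1 | ready=[0, 3] | order so far=[2, 1]
  pop 0: indeg[4]->1 | ready=[3] | order so far=[2, 1, 0]
  pop 3: indeg[5]->0 | ready=[5] | order so far=[2, 1, 0, 3]
  pop 5: indeg[4]->0 | ready=[4] | order so far=[2, 1, 0, 3, 5]
  pop 4: no out-edges | ready=[] | order so far=[2, 1, 0, 3, 5, 4]
  Result: [2, 1, 0, 3, 5, 4]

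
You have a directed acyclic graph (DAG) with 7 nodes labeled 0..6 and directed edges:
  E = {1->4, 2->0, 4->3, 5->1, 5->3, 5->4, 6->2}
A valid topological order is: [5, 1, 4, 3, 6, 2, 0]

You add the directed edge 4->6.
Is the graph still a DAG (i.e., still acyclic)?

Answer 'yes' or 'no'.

Answer: yes

Derivation:
Given toposort: [5, 1, 4, 3, 6, 2, 0]
Position of 4: index 2; position of 6: index 4
New edge 4->6: forward
Forward edge: respects the existing order. Still a DAG, same toposort still valid.
Still a DAG? yes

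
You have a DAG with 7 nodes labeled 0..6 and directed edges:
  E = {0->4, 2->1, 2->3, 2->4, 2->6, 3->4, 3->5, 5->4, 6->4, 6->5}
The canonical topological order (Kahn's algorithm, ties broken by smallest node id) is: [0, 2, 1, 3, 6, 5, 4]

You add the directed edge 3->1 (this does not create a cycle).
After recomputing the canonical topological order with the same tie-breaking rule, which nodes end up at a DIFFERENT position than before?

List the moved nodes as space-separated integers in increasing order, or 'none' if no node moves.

Old toposort: [0, 2, 1, 3, 6, 5, 4]
Added edge 3->1
Recompute Kahn (smallest-id tiebreak):
  initial in-degrees: [0, 2, 0, 1, 5, 2, 1]
  ready (indeg=0): [0, 2]
  pop 0: indeg[4]->4 | ready=[2] | order so far=[0]
  pop 2: indeg[1]->1; indeg[3]->0; indeg[4]->3; indeg[6]->0 | ready=[3, 6] | order so far=[0, 2]
  pop 3: indeg[1]->0; indeg[4]->2; indeg[5]->1 | ready=[1, 6] | order so far=[0, 2, 3]
  pop 1: no out-edges | ready=[6] | order so far=[0, 2, 3, 1]
  pop 6: indeg[4]->1; indeg[5]->0 | ready=[5] | order so far=[0, 2, 3, 1, 6]
  pop 5: indeg[4]->0 | ready=[4] | order so far=[0, 2, 3, 1, 6, 5]
  pop 4: no out-edges | ready=[] | order so far=[0, 2, 3, 1, 6, 5, 4]
New canonical toposort: [0, 2, 3, 1, 6, 5, 4]
Compare positions:
  Node 0: index 0 -> 0 (same)
  Node 1: index 2 -> 3 (moved)
  Node 2: index 1 -> 1 (same)
  Node 3: index 3 -> 2 (moved)
  Node 4: index 6 -> 6 (same)
  Node 5: index 5 -> 5 (same)
  Node 6: index 4 -> 4 (same)
Nodes that changed position: 1 3

Answer: 1 3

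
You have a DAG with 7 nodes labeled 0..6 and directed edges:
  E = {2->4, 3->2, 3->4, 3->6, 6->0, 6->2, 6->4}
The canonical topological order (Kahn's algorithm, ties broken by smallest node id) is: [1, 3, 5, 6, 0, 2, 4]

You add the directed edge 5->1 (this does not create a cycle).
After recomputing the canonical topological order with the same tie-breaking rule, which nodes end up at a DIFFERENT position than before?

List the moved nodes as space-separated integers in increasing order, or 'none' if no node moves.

Answer: 1 3 5

Derivation:
Old toposort: [1, 3, 5, 6, 0, 2, 4]
Added edge 5->1
Recompute Kahn (smallest-id tiebreak):
  initial in-degrees: [1, 1, 2, 0, 3, 0, 1]
  ready (indeg=0): [3, 5]
  pop 3: indeg[2]->1; indeg[4]->2; indeg[6]->0 | ready=[5, 6] | order so far=[3]
  pop 5: indeg[1]->0 | ready=[1, 6] | order so far=[3, 5]
  pop 1: no out-edges | ready=[6] | order so far=[3, 5, 1]
  pop 6: indeg[0]->0; indeg[2]->0; indeg[4]->1 | ready=[0, 2] | order so far=[3, 5, 1, 6]
  pop 0: no out-edges | ready=[2] | order so far=[3, 5, 1, 6, 0]
  pop 2: indeg[4]->0 | ready=[4] | order so far=[3, 5, 1, 6, 0, 2]
  pop 4: no out-edges | ready=[] | order so far=[3, 5, 1, 6, 0, 2, 4]
New canonical toposort: [3, 5, 1, 6, 0, 2, 4]
Compare positions:
  Node 0: index 4 -> 4 (same)
  Node 1: index 0 -> 2 (moved)
  Node 2: index 5 -> 5 (same)
  Node 3: index 1 -> 0 (moved)
  Node 4: index 6 -> 6 (same)
  Node 5: index 2 -> 1 (moved)
  Node 6: index 3 -> 3 (same)
Nodes that changed position: 1 3 5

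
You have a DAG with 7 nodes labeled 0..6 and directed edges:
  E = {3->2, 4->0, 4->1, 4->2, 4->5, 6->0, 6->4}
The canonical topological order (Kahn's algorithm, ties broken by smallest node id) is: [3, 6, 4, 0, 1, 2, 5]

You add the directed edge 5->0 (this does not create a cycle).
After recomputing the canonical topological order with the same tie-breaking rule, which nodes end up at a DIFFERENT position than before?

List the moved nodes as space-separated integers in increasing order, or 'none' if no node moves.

Old toposort: [3, 6, 4, 0, 1, 2, 5]
Added edge 5->0
Recompute Kahn (smallest-id tiebreak):
  initial in-degrees: [3, 1, 2, 0, 1, 1, 0]
  ready (indeg=0): [3, 6]
  pop 3: indeg[2]->1 | ready=[6] | order so far=[3]
  pop 6: indeg[0]->2; indeg[4]->0 | ready=[4] | order so far=[3, 6]
  pop 4: indeg[0]->1; indeg[1]->0; indeg[2]->0; indeg[5]->0 | ready=[1, 2, 5] | order so far=[3, 6, 4]
  pop 1: no out-edges | ready=[2, 5] | order so far=[3, 6, 4, 1]
  pop 2: no out-edges | ready=[5] | order so far=[3, 6, 4, 1, 2]
  pop 5: indeg[0]->0 | ready=[0] | order so far=[3, 6, 4, 1, 2, 5]
  pop 0: no out-edges | ready=[] | order so far=[3, 6, 4, 1, 2, 5, 0]
New canonical toposort: [3, 6, 4, 1, 2, 5, 0]
Compare positions:
  Node 0: index 3 -> 6 (moved)
  Node 1: index 4 -> 3 (moved)
  Node 2: index 5 -> 4 (moved)
  Node 3: index 0 -> 0 (same)
  Node 4: index 2 -> 2 (same)
  Node 5: index 6 -> 5 (moved)
  Node 6: index 1 -> 1 (same)
Nodes that changed position: 0 1 2 5

Answer: 0 1 2 5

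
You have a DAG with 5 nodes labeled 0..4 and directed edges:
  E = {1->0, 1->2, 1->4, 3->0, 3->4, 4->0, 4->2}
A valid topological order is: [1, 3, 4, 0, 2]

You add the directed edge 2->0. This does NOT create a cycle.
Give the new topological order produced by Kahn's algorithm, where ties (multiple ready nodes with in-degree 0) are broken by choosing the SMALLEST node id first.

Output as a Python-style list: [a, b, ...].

Old toposort: [1, 3, 4, 0, 2]
Added edge: 2->0
Position of 2 (4) > position of 0 (3). Must reorder: 2 must now come before 0.
Run Kahn's algorithm (break ties by smallest node id):
  initial in-degrees: [4, 0, 2, 0, 2]
  ready (indeg=0): [1, 3]
  pop 1: indeg[0]->3; indeg[2]->1; indeg[4]->1 | ready=[3] | order so far=[1]
  pop 3: indeg[0]->2; indeg[4]->0 | ready=[4] | order so far=[1, 3]
  pop 4: indeg[0]->1; indeg[2]->0 | ready=[2] | order so far=[1, 3, 4]
  pop 2: indeg[0]->0 | ready=[0] | order so far=[1, 3, 4, 2]
  pop 0: no out-edges | ready=[] | order so far=[1, 3, 4, 2, 0]
  Result: [1, 3, 4, 2, 0]

Answer: [1, 3, 4, 2, 0]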